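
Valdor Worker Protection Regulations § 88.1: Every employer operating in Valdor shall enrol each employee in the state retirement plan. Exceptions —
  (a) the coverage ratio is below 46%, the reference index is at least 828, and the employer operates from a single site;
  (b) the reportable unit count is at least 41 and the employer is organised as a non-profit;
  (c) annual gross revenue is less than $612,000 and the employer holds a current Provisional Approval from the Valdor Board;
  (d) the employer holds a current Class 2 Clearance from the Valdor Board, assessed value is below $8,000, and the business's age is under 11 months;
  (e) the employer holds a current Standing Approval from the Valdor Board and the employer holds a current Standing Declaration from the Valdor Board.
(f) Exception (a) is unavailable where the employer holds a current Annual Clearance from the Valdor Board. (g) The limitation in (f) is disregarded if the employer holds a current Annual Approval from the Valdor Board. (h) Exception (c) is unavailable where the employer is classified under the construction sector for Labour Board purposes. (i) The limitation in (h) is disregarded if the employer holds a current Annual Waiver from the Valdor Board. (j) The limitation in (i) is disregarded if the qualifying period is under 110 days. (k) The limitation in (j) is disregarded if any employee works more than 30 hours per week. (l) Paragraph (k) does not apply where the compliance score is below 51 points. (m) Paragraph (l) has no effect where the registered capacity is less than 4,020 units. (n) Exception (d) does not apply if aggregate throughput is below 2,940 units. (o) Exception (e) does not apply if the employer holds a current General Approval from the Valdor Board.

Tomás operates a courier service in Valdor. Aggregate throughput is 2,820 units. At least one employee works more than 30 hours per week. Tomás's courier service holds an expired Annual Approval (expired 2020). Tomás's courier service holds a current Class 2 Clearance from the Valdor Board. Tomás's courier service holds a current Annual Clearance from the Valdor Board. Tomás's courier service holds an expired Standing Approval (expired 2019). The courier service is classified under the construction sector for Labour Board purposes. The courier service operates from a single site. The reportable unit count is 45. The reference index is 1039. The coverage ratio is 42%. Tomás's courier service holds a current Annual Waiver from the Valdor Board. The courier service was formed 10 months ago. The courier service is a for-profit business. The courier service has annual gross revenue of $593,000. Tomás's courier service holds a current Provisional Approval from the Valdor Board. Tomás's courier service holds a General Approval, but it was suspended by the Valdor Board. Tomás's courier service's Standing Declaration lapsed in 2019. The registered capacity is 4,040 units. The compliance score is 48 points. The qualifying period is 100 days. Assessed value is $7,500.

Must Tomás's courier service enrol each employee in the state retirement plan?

Exception (a): the coverage ratio is 42%, below the 46% limit; the reference index is 1,039, meeting the 828 threshold; the employer operates from a single site — every condition holds. But: (f) applies — a current Annual Clearance is held. (g), which would lift (f), is not engaged — the Annual Approval is not current. So (a) is unavailable.
Exception (b) fails — the employer is for-profit.
Exception (c): annual gross revenue is $593,000, less than the $612,000 limit; a current Provisional Approval is held — every condition holds. But: (h) operates against (c): the courier service is classified under the construction sector. (i) would limit (h) — a current Annual Waiver is held — but (j) sets (i) aside: (j) operates against (i): the qualifying period is 100 days, under the 110 days limit. (k) applies (at least one employee exceeds 30 hours/week), but is set aside by (l): (l) applies — the compliance score is 48 points, below the 51 points limit. (m) is not engaged (the registered capacity is 4,040 units, not less than 4,020 units), so (l) stands. (c) is therefore removed.
Exception (d): a current Class 2 Clearance is held; assessed value is $7,500, below the $8,000 limit; the business's age is 10 months, under the 11 months limit — every condition holds. However, paragraph (n) must be considered: (n) is triggered — aggregate throughput is 2,820 units, below the 2,940 units limit. (d) is therefore removed.
Exception (e) fails — no current Standing Approval is held.
No exception is made out. Tomás's courier service falls within the general rule.

Yes — Tomás's courier service must enrol each employee in the state retirement plan.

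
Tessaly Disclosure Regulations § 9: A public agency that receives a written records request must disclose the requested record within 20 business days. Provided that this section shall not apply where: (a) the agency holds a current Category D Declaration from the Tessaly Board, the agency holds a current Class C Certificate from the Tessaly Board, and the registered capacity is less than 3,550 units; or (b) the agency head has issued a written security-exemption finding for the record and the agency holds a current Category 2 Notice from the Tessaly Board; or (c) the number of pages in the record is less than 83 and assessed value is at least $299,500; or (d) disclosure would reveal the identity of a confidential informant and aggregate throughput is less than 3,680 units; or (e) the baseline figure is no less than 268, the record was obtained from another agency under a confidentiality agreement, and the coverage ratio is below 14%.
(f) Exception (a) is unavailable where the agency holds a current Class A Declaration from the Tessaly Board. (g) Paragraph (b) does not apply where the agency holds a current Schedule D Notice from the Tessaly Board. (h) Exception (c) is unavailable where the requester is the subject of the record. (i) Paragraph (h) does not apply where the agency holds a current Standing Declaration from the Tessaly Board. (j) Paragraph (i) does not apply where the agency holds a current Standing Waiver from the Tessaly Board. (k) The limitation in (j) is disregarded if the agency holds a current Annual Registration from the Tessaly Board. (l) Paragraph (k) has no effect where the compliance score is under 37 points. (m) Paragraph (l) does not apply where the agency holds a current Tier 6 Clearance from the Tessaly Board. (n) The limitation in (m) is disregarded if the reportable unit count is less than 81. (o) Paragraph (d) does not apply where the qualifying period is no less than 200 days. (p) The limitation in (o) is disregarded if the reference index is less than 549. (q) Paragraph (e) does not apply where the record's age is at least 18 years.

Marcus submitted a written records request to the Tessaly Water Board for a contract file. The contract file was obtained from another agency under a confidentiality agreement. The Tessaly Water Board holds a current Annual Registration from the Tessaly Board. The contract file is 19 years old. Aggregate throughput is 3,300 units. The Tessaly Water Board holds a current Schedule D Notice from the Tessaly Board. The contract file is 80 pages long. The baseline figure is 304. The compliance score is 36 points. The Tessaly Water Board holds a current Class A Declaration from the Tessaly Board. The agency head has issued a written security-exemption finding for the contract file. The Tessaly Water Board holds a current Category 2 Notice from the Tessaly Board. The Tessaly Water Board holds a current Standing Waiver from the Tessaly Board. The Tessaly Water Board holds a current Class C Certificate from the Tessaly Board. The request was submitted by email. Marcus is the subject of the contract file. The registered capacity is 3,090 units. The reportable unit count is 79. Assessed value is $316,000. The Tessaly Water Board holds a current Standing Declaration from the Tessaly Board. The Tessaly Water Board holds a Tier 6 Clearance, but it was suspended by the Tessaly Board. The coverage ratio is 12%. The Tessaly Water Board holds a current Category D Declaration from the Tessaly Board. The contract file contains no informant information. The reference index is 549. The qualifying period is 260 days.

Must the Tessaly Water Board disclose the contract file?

Yes — the Tessaly Water Board must disclose the contract file.

Exception (a)'s conditions are all satisfied: a current Category D Declaration is held; a current Class C Certificate is held; the registered capacity is 3,090 units, less than the 3,550 units limit. But: (f) is triggered — a current Class A Declaration is held. (a) is therefore removed.
Exception (b) is satisfied on its face — a written security-exemption finding has been issued; a current Category 2 Notice is held. Turning to paragraph (g): (g) operates against (b): a current Schedule D Notice is held. Exception (b) does not apply.
Exception (c): the number of pages in the record is 80, less than the 83 limit; assessed value is $316,000, meeting the $299,500 threshold — every condition holds. But applying paragraphs (h)–(n): (h) operates against (c): Marcus is the subject of the contract file. (i) would limit (h) — a current Standing Declaration is held — but (j) sets (i) aside: (j) operates — a current Standing Waiver is held. (k) would limit (j) — a current Annual Registration is held — but (l) sets (k) aside: (l) is triggered — the compliance score is 36 points, under the 37 points limit. (m), which would lift (l), is inapplicable — no current Tier 6 Clearance is held. (c) is therefore removed.
Exception (d) requires that disclosure would reveal the identity of a confidential informant; but the contract file contains no informant information, so (d) is unavailable.
Exception (e): the baseline figure is 304, meeting the 268 threshold; the contract file was obtained under a confidentiality agreement; the coverage ratio is 12%, below the 14% limit — every condition holds. But applying paragraph (q): (q) operates — the record's age is 19 years, meeting the 18 years threshold. So (e) is unavailable.
No exception applies. The general rule governs.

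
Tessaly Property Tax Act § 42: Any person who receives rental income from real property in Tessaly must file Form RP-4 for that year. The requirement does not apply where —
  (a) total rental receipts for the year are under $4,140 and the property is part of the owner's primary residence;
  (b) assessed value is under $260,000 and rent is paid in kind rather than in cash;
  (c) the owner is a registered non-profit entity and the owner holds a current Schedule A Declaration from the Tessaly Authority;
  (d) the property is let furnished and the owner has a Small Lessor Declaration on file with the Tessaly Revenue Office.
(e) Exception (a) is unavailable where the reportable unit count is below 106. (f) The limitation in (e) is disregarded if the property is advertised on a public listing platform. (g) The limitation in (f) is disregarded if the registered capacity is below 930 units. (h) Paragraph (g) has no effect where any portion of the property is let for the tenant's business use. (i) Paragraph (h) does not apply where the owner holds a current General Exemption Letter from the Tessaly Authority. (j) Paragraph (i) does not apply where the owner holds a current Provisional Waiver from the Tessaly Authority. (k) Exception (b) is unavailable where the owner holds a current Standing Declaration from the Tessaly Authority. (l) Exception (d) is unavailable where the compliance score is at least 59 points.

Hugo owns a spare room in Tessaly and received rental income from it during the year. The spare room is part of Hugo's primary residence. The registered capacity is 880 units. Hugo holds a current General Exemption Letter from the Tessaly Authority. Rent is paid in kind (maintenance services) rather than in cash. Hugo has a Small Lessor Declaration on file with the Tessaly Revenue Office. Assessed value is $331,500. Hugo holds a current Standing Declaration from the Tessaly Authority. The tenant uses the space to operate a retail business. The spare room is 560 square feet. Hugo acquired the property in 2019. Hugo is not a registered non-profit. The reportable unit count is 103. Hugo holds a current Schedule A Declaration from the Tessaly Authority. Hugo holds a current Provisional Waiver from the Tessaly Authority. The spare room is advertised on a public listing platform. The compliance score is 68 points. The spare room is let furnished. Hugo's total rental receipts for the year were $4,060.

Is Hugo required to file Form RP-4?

Exception (a)'s conditions are all satisfied: total rental receipts for the year are $4,060, under the $4,140 limit; the spare room is part of the primary residence. As to paragraphs (e)–(j): (e) would limit (a) — the reportable unit count is 103, below the 106 limit — but (f) sets (e) aside: (f) operates against (e): the property is publicly advertised. (g) applies (the registered capacity is 880 units, below the 930 units limit), but is itself disapplied by (h): (h) operates against (g): the space is let for business use. (i) would limit (h) — a current General Exemption Letter is held — but (j) sets (i) aside: (j) operates against (i): a current Provisional Waiver is held. Exception (a) stands.
Exception (b) fails — assessed value is $331,500, not under $260,000.
Exception (c) does not apply: Hugo is not a registered non-profit.
Exception (d) is satisfied on its face — the property is let furnished; a Small Lessor Declaration is on file. But applying paragraph (l): (l) applies — the compliance score is 68 points, meeting the 59 points threshold. (d) is therefore removed.

No — exception (a) applies; Hugo is not required to file Form RP-4.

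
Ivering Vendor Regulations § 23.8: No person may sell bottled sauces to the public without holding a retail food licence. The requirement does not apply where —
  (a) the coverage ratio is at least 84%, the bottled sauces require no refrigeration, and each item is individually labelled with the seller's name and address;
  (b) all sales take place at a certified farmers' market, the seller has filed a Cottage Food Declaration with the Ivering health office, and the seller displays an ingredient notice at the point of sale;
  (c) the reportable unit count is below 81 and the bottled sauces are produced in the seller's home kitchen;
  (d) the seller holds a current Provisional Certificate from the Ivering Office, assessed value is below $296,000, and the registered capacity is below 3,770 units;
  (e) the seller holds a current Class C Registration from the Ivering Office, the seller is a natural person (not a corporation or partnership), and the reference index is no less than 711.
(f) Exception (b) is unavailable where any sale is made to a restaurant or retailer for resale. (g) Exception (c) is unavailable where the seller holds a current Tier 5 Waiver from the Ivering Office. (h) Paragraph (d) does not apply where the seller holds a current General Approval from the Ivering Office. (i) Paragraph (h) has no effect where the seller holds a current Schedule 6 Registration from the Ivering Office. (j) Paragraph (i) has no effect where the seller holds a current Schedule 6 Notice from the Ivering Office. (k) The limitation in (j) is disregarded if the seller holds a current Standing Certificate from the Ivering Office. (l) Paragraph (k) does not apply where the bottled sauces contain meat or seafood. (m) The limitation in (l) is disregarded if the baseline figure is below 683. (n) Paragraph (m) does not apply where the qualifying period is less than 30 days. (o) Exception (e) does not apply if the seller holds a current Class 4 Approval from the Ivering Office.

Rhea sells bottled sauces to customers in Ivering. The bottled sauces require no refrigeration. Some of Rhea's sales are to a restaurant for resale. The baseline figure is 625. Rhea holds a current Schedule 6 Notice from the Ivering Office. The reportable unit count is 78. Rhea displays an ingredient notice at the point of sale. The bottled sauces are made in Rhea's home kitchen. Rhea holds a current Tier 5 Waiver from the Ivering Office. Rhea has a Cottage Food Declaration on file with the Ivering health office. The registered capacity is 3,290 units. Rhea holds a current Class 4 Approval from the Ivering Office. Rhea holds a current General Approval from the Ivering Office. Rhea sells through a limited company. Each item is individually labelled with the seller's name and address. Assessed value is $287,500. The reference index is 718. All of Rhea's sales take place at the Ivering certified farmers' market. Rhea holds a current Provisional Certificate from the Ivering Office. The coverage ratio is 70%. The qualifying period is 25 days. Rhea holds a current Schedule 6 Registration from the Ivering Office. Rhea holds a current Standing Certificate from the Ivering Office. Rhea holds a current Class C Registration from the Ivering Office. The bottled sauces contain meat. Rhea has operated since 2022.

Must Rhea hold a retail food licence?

Exception (a) requires that the coverage ratio is at least 84%; but the coverage ratio is 70%, short of 84%, so (a) is unavailable.
Exception (b)'s conditions are all satisfied: all sales are at a certified farmers' market; a Cottage Food Declaration is on file; an ingredient notice is displayed. But applying paragraph (f): (f) operates against (b): some sales are to a restaurant for resale. Exception (b) does not apply.
Exception (c): the reportable unit count is 78, below the 81 limit; the bottled sauces are home-kitchen produced — every condition holds. Turning to paragraph (g): (g) applies — a current Tier 5 Waiver is held. So (c) is unavailable.
Exception (d) is satisfied on its face — a current Provisional Certificate is held; assessed value is $287,500, below the $296,000 limit; the registered capacity is 3,290 units, below the 3,770 units limit. Turning to paragraphs (h)–(n): (h) operates against (d): a current General Approval is held. (i) is triggered (a current Schedule 6 Registration is held), but is overridden by (j): (j) operates against (i): a current Schedule 6 Notice is held. (k) operates (a current Standing Certificate is held), but yields to (l): (l) operates against (k): the bottled sauces contain meat. (m) operates (the baseline figure is 625, below the 683 limit), but yields to (n): (n) operates against (m): the qualifying period is 25 days, less than the 30 days limit. Exception (d) does not apply.
Exception (e) fails — the seller operates through a limited company.
None of the exceptions is available; § 23.8 applies in full.

Yes — Rhea must hold a retail food licence.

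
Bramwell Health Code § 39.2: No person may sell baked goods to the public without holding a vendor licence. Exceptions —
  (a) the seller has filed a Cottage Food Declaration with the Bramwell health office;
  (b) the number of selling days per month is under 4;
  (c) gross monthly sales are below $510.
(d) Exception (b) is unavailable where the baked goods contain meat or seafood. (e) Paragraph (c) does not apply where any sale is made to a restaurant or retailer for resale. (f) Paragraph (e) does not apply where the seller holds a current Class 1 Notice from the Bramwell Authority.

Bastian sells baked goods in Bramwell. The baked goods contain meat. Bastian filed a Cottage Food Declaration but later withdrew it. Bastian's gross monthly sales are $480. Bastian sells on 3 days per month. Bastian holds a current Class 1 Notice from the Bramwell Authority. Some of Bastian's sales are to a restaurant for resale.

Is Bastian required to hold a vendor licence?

No — exception (c) applies; Bastian is not required to hold a vendor licence.

Exception (a) does not apply: the Cottage Food Declaration was withdrawn.
Exception (b) is satisfied on its face — the number of selling days per month is 3, under the 4 limit. Turning to paragraph (d): (d) operates against (b): the baked goods contain meat. Exception (b) does not apply.
Exception (c): gross monthly sales are $480, below the $510 limit — every condition holds. Applying paragraphs (e)–(f): (e) would limit (c) — some sales are to a restaurant for resale — but (f) sets (e) aside: (f) is engaged — a current Class 1 Notice is held. Exception (c) stands.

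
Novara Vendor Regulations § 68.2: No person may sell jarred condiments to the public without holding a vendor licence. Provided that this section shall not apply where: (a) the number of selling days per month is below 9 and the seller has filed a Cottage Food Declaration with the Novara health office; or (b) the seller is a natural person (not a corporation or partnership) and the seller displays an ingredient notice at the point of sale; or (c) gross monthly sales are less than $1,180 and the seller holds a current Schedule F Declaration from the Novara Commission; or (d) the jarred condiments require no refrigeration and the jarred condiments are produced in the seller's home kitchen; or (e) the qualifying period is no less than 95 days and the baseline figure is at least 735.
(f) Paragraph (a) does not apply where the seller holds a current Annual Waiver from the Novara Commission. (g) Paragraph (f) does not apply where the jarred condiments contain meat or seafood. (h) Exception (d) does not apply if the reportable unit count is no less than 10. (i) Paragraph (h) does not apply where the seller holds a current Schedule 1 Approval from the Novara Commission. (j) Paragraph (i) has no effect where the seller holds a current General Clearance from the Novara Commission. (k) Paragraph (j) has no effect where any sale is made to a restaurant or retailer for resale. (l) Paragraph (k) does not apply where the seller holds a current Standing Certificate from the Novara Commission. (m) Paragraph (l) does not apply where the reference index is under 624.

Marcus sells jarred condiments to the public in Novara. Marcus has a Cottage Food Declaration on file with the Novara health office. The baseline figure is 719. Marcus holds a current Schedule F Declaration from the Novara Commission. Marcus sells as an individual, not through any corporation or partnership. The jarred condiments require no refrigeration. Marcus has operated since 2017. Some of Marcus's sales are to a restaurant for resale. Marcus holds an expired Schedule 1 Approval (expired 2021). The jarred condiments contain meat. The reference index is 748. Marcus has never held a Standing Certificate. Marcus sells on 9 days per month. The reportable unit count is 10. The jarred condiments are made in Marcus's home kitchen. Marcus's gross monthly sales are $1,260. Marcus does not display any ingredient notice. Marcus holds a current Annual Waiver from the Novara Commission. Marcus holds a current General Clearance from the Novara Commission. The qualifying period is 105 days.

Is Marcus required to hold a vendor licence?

Yes — Marcus must hold a vendor licence.

Exception (a) does not apply: the number of selling days per month is 9, not below 9.
Exception (b) does not apply: no ingredient notice is displayed.
Exception (c) fails — gross monthly sales are $1,260, not less than $1,180.
All of (d)'s requirements are met (the jarred condiments are shelf-stable; the jarred condiments are home-kitchen produced). But: (h) operates — the reportable unit count is 10, meeting the 10 threshold. (i), which would lift (h), is not triggered — no current Schedule 1 Approval is held. So (d) is unavailable.
Exception (e) does not apply: the baseline figure is 719, short of 735.
No exception is made out. Marcus falls within the general rule.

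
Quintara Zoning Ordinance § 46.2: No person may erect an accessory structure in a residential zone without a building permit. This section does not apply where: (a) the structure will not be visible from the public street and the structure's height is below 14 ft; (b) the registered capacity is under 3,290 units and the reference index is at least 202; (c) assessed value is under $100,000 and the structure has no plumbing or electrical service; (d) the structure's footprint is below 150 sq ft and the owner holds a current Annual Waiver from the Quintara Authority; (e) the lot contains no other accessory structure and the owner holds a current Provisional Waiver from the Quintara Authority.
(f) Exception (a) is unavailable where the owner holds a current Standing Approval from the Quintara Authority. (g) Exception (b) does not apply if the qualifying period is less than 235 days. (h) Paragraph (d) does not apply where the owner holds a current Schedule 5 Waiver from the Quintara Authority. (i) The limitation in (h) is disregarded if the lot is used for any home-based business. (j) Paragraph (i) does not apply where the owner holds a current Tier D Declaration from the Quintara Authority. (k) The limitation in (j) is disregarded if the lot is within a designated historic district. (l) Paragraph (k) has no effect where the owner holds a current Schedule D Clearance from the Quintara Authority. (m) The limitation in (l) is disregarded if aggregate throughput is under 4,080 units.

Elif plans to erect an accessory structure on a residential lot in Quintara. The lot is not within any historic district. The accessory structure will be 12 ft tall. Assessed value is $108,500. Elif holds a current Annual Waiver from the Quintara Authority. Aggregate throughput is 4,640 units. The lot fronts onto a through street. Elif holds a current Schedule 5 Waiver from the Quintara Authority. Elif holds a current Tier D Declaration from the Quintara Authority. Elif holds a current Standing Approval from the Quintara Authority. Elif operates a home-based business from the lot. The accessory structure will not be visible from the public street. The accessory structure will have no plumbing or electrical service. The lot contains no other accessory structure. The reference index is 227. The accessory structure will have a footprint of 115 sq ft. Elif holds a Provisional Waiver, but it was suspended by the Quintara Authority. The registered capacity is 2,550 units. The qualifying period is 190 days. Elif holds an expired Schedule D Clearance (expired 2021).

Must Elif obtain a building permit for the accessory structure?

Yes — Elif must obtain a building permit.

Exception (a) is satisfied on its face — the structure will not be visible from the street; the structure's height is 12 ft, below the 14 ft limit. However, paragraph (f) must be considered: (f) applies — a current Standing Approval is held. So (a) is unavailable.
Exception (b) is satisfied on its face — the registered capacity is 2,550 units, under the 3,290 units limit; the reference index is 227, meeting the 202 threshold. However, paragraph (g) must be considered: (g) applies — the qualifying period is 190 days, less than the 235 days limit. So (b) is unavailable.
Exception (c) fails — assessed value is $108,500, not under $100,000.
Exception (d) is satisfied on its face — the structure's footprint is 115 sq ft, below the 150 sq ft limit; a current Annual Waiver is held. However, paragraphs (h)–(m) must be considered: (h) operates against (d): a current Schedule 5 Waiver is held. (i) is triggered (a home-based business operates on the lot), but is displaced by (j): (j) is engaged — a current Tier D Declaration is held. (k), which would lift (j), does not operate here — the lot is not in a historic district. Exception (d) does not apply.
Exception (e) requires that the owner holds a current Provisional Waiver from the Quintara Authority; but there is no Provisional Waiver in force, so (e) is unavailable.
No exception is made out. Elif falls within the general rule.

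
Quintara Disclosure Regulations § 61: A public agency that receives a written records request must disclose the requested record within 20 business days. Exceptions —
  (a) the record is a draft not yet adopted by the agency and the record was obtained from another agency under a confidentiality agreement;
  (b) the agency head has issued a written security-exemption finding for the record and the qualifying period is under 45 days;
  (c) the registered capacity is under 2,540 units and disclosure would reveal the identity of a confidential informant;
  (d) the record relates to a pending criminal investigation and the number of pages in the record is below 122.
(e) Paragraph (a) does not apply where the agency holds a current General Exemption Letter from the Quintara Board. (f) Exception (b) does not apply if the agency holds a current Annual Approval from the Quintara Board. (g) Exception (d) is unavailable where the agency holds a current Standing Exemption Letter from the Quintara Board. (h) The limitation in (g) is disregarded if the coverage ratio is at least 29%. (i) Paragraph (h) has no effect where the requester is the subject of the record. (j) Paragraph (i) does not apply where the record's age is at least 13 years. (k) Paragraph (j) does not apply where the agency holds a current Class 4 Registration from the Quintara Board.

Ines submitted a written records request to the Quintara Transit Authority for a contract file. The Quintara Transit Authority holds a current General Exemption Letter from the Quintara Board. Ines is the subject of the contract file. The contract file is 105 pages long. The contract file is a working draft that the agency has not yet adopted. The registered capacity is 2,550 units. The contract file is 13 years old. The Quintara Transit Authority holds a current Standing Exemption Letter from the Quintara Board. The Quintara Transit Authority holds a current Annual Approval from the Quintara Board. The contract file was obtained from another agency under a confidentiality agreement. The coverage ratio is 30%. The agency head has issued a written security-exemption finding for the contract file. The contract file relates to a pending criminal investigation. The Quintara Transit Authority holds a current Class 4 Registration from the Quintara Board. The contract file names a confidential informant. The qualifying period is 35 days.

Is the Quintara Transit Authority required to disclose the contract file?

Yes — the Quintara Transit Authority must disclose the contract file.

Exception (a) is satisfied on its face — the contract file is an unadopted draft; the contract file was obtained under a confidentiality agreement. However, paragraph (e) must be considered: (e) applies — a current General Exemption Letter is held. Exception (a) does not apply.
All of (b)'s requirements are met (a written security-exemption finding has been issued; the qualifying period is 35 days, under the 45 days limit). But: (f) operates against (b): a current Annual Approval is held. Exception (b) does not apply.
Exception (c) requires that the registered capacity is under 2,540 units; but the registered capacity is 2,550 units, not under 2,540 units, so (c) is unavailable.
All of (d)'s requirements are met (the contract file relates to a pending investigation; the number of pages in the record is 105, below the 122 limit). But applying paragraphs (g)–(k): (g) operates against (d): a current Standing Exemption Letter is held. (h) would limit (g) — the coverage ratio is 30%, meeting the 29% threshold — but (i) sets (h) aside: (i) applies — Ines is the subject of the contract file. (j) is engaged (the record's age is 13 years, meeting the 13 years threshold), but is displaced by (k): (k) operates against (j): a current Class 4 Registration is held. (d) is therefore removed.
No exception displaces § 61.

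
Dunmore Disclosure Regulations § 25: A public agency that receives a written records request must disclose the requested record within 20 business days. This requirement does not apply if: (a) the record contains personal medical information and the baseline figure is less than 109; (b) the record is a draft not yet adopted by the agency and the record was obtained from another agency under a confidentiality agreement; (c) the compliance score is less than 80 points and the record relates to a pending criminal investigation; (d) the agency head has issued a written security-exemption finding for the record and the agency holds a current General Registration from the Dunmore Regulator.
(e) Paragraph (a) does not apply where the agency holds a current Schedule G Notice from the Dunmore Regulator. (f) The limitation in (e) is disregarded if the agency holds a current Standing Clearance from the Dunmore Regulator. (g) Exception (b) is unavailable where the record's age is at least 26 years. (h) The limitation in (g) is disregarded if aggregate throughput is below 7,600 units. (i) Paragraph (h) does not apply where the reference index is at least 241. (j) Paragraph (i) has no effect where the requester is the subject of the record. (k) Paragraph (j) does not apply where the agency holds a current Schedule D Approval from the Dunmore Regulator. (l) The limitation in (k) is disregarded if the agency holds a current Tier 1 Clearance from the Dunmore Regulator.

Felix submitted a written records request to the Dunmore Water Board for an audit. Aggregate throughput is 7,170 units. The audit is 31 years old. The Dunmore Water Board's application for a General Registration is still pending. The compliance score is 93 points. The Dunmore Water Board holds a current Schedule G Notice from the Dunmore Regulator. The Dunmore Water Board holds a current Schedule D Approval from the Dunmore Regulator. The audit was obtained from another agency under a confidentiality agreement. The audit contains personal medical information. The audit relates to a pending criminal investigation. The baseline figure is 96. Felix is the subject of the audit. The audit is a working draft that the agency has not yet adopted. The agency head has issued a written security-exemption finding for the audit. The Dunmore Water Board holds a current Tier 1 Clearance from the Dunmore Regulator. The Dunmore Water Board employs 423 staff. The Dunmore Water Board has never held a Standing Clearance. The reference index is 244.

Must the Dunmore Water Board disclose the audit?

No — exception (b) applies; the Dunmore Water Board is not required to disclose the audit.

Exception (a): the audit contains personal medical information; the baseline figure is 96, less than the 109 limit — every condition holds. But: (e) is triggered — a current Schedule G Notice is held. (f) is not triggered (no current Standing Clearance is held), so (e) stands. (a) is therefore removed.
All of (b)'s requirements are met (the audit is an unadopted draft; the audit was obtained under a confidentiality agreement). Considering the limiting provisions: (g) operates (the record's age is 31 years, meeting the 26 years threshold), but is set aside by (h): (h) operates against (g): aggregate throughput is 7,170 units, below the 7,600 units limit. (i) would limit (h) — the reference index is 244, meeting the 241 threshold — but (j) sets (i) aside: (j) operates against (i): Felix is the subject of the audit. (k) is engaged (a current Schedule D Approval is held), but is set aside by (l): (l) operates against (k): a current Tier 1 Clearance is held. Exception (b) stands.
Exception (c) requires that the compliance score is less than 80 points; but the compliance score is 93 points, not less than 80 points, so (c) is unavailable.
Exception (d) requires that the agency holds a current General Registration from the Dunmore Regulator; but the General Registration is not current, so (d) is unavailable.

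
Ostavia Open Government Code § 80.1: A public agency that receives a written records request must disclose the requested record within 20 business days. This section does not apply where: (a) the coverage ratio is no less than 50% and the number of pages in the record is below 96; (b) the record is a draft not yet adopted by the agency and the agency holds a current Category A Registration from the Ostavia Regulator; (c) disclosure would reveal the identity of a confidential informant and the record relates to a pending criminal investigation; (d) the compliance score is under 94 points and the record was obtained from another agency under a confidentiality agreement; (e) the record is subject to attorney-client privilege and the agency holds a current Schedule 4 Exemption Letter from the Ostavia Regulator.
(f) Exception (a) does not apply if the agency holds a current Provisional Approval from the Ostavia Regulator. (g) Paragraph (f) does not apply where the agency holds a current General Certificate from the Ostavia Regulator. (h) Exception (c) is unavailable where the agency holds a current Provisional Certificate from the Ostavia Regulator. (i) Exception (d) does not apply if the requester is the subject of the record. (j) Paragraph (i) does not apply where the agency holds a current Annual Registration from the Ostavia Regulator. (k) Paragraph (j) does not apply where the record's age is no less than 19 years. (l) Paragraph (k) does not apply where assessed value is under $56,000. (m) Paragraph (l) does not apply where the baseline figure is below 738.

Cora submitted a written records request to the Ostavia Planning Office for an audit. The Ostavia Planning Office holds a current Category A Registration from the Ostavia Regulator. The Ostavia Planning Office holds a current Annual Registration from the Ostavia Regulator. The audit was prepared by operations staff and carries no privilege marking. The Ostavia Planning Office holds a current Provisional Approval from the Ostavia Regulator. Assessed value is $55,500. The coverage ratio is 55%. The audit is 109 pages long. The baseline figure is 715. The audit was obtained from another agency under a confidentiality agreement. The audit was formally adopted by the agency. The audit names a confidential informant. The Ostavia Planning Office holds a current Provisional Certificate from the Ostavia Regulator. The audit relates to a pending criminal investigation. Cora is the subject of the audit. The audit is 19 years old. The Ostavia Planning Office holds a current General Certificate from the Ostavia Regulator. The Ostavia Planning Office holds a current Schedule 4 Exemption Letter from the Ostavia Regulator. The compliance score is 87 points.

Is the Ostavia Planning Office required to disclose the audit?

Exception (a) does not apply: the number of pages in the record is 109, not below 96.
Exception (b) does not apply: the audit has been formally adopted.
All of (c)'s requirements are met (the audit names a confidential informant; the audit relates to a pending investigation). But applying paragraph (h): (h) operates against (c): a current Provisional Certificate is held. So (c) is unavailable.
Exception (d) is satisfied on its face — the compliance score is 87 points, under the 94 points limit; the audit was obtained under a confidentiality agreement. But: (i) operates against (d): Cora is the subject of the audit. (j) is engaged (a current Annual Registration is held), but yields to (k): (k) operates against (j): the record's age is 19 years, meeting the 19 years threshold. (l) operates (assessed value is $55,500, under the $56,000 limit), but is overridden by (m): (m) operates against (l): the baseline figure is 715, below the 738 limit. So (d) is unavailable.
Exception (e) does not apply: the audit carries no privilege marking.
No exception is made out. the Ostavia Planning Office falls within the general rule.

Yes — the Ostavia Planning Office must disclose the audit.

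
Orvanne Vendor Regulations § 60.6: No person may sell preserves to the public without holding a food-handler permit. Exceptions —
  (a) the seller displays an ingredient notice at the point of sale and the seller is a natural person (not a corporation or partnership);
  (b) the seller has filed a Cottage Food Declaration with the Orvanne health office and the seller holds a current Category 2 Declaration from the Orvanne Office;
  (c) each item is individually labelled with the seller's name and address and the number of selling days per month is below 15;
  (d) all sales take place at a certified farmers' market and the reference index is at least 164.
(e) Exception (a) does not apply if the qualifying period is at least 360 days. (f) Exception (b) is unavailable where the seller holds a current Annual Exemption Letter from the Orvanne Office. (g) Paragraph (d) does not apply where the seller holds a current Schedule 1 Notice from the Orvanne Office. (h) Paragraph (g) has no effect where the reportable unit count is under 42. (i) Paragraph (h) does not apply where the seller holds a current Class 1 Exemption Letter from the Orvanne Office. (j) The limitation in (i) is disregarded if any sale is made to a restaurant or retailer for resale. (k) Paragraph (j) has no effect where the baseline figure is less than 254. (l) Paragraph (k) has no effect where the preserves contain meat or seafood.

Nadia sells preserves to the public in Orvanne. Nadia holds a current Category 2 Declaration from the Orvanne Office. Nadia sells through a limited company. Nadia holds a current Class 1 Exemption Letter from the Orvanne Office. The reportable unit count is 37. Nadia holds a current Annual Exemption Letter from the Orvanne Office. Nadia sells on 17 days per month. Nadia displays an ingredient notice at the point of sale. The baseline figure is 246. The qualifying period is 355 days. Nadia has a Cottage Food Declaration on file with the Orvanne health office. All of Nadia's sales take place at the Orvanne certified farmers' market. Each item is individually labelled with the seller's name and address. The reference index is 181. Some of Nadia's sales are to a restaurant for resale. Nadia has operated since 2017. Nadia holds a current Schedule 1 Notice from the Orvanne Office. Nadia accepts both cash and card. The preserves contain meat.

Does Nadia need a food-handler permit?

Exception (a) fails — the seller operates through a limited company.
Exception (b) is satisfied on its face — a Cottage Food Declaration is on file; a current Category 2 Declaration is held. But: (f) applies — a current Annual Exemption Letter is held. (b) is therefore removed.
Exception (c) requires that the number of selling days per month is below 15; but the number of selling days per month is 17, not below 15, so (c) is unavailable.
Exception (d) is satisfied on its face — all sales are at a certified farmers' market; the reference index is 181, meeting the 164 threshold. As to paragraphs (g)–(l): (g) applies (a current Schedule 1 Notice is held), but is overridden by (h): (h) applies — the reportable unit count is 37, under the 42 limit. (i) is triggered (a current Class 1 Exemption Letter is held), but is overridden by (j): (j) operates against (i): some sales are to a restaurant for resale. (k) applies (the baseline figure is 246, less than the 254 limit), but yields to (l): (l) operates against (k): the preserves contain meat. Exception (d) stands.

No — exception (d) applies; Nadia is not required to hold a food-handler permit.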